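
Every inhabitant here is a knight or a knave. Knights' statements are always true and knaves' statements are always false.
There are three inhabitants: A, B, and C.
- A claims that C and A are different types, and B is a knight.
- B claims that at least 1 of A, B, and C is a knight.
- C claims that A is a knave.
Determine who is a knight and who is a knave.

A is a knight, B is a knight, and C is a knave.

As a knight, A's statement "C and A are different types, and B is a knight" should be True; it is.
B is a knight, and the claim "at least 1 of A, B, and C is a knight" is indeed True.
As a knave, C's statement "A is a knave" should be false; it is.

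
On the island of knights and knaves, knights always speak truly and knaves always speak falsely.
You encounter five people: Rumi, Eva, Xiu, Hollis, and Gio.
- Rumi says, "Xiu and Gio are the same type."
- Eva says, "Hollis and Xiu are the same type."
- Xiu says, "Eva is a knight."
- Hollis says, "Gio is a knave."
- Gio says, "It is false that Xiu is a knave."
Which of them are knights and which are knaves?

Suppose Rumi is a knave. Then Rumi's statement "Xiu and Gio are the same type" would have to be false. Checking the 16 ways to assign the others, none is consistent with every speaker.
(For instance, with Eva=knave, Xiu=knave, Hollis=knight, Gio=knave, Rumi's claim "Xiu and Gio are the same type" comes out true where it would need to be false.)
So Rumi must be a knight, making "Xiu and Gio are the same type" true. Taking Rumi=knight, Eva=knave, Xiu=knave, Hollis=knight, Gio=knave, each remaining statement checks out:
  Eva (knave): "Hollis and Xiu are the same type" — false. ✓
  Xiu (knave): "Eva is a knight" — false. ✓
  Hollis (knight): "Gio is a knave" — true. ✓
  Gio (knave): "it is false that Xiu is a knave" — false. ✓
This is the unique consistent assignment.

Knights: Rumi and Hollis. Knaves: Eva, Xiu, and Gio.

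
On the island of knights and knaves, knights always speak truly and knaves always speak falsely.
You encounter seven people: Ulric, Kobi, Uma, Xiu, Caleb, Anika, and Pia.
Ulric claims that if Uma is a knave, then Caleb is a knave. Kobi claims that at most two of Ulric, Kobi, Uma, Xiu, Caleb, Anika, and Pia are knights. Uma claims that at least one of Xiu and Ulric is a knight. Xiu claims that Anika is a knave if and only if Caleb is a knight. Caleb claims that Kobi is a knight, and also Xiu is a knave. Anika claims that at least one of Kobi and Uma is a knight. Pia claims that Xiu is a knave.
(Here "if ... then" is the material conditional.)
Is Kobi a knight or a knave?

Kobi is a knave.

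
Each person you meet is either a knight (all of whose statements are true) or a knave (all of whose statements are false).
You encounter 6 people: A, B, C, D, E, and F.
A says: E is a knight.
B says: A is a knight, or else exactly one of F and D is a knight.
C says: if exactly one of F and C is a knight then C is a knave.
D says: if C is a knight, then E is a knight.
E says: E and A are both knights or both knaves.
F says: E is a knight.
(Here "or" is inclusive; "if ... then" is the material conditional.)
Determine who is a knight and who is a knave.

A is a knight, B is a knight, C is a knight, D is a knight, E is a knight, and F is a knight.

As a knight, A's statement "E is a knight" should be true; it is.
B (knight): "A is a knight, or else exactly one of F and D is a knight" — true. ✓
C (knight): "if exactly one of F and C is a knight then C is a knave" — true. ✓
D (knight): "if C is a knight, then E is a knight" — true. ✓
Since E is a knight, "E and A are both knights or both knaves" needs to be true, which holds.
Since F is a knight, "E is a knight" needs to be true, which holds.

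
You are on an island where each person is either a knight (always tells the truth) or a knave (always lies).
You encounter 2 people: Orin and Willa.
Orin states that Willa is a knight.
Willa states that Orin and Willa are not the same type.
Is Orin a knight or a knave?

Consistent assignments: {Orin=knave, Willa=knave}
In every consistent assignment, Orin is a knave.

Orin is a knave.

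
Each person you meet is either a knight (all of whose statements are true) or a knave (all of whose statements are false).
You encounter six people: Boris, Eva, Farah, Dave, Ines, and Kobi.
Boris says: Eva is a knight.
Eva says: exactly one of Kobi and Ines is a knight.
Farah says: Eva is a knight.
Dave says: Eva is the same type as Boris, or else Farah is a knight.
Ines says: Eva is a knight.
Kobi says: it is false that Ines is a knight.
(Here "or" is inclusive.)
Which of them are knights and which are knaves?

Since Boris is a knight, "Eva is a knight" needs to be true, which holds.
Eva is a knight, so "exactly one of Kobi and Ines is a knight" must be true — and it is.
Farah is a knight; "Eva is a knight" is true, as required.
Dave (knight): "Eva is the same type as Boris, or else Farah is a knight" — true. ✓
Ines is a knight, and the claim "Eva is a knight" is indeed true.
Kobi is a knave; "it is false that Ines is a knight" is False, as required.

Knights: Boris, Eva, Farah, Dave, and Ines. Knaves: Kobi.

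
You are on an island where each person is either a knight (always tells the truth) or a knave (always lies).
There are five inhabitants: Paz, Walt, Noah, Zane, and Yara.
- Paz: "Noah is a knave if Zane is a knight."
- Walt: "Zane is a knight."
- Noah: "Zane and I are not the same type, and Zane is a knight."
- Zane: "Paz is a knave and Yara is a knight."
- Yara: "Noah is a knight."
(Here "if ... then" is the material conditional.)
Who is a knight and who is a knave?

Paz is a knight, Walt is a knave, Noah is a knave, Zane is a knave, and Yara is a knave.

Since Paz is a knight, "Noah is a knave if Zane is a knight" needs to be true, which holds.
Walt is a knave; "Zane is a knight" is False, as required.
Noah is a knave, and the claim "Zane and I are not the same type, and Zane is a knight" is indeed False.
Zane is a knave, and the claim "Paz is a knave and Yara is a knight" is indeed False.
Yara is a knave, and the claim "Noah is a knight" is indeed False.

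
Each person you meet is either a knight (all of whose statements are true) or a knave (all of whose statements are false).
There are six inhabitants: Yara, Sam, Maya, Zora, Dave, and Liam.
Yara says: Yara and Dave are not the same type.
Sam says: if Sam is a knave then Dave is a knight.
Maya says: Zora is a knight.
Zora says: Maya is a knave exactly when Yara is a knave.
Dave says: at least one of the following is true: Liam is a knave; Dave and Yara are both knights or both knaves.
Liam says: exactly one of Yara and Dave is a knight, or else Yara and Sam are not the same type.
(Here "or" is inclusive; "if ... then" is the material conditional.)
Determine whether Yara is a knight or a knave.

Yara is a knight.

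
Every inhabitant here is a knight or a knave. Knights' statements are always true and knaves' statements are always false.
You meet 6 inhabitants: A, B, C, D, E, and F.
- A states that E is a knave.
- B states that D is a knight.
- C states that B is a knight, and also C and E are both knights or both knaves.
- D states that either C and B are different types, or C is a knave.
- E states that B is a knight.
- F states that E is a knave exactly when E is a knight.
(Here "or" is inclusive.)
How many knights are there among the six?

3

The unique consistent assignment is A=knave, B=knight, C=knave, D=knight, E=knight, F=knave.
That has 3 knights.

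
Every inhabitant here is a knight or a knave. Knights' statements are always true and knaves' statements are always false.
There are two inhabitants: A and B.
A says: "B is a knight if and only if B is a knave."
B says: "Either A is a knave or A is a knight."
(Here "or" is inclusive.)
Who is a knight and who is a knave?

Suppose A is a knight. Then A's statement "B is a knight if and only if B is a knave" would have to be true. Checking the 2 ways to assign the others, none is consistent with every speaker.
(For instance, with B=knight, A's claim "B is a knight if and only if B is a knave" comes out false where it would need to be true.)
So A must be a knave, making "B is a knight if and only if B is a knave" false. Taking A=knave, B=knight, each remaining statement checks out:
  B (knight): "either A is a knave or A is a knight" — true. ✓
This is the unique consistent assignment.

A is a knave and B is a knight.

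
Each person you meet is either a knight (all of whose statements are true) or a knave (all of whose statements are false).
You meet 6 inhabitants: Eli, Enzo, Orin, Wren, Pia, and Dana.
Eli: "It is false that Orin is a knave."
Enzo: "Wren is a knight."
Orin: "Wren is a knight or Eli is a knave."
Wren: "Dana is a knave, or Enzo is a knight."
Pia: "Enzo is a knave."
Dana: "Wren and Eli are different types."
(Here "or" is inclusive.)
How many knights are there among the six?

4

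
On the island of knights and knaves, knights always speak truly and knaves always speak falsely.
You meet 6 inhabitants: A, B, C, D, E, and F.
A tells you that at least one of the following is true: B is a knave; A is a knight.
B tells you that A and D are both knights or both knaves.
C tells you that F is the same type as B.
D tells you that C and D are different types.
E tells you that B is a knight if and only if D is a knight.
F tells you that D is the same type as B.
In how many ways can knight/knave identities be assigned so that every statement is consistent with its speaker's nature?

Consistent assignments:
  A=knight, B=knave, C=knave, D=knave, E=knight, F=knight
  A=knave, B=knight, C=knave, D=knave, E=knave, F=knave

2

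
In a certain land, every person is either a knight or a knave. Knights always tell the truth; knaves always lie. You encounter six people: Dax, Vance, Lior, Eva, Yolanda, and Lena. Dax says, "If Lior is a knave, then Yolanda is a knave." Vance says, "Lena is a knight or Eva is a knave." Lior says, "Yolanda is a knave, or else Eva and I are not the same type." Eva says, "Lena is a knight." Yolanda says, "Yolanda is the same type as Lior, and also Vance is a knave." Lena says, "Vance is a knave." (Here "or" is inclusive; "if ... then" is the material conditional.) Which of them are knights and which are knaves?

Dax is a knight, and the claim "if Lior is a knave, then Yolanda is a knave" is indeed true.
Vance is a knight, so "Lena is a knight or Eva is a knave" must be true — and it is.
Lior is a knight, so "Yolanda is a knave, or else Eva and I are not the same type" must be true — and it is.
Eva is a knave, and the claim "Lena is a knight" is indeed False.
Yolanda is a knave; "Yolanda is the same type as Lior, and also Vance is a knave" is False, as required.
Lena is a knave; "Vance is a knave" is False, as required.

Dax is a knight, Vance is a knight, Lior is a knight, Eva is a knave, Yolanda is a knave, and Lena is a knave.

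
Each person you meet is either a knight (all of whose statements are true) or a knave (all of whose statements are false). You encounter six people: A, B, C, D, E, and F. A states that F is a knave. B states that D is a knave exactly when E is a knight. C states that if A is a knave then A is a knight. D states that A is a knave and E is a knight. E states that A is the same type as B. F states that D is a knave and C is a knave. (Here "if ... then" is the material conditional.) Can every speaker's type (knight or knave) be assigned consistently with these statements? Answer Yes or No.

Yes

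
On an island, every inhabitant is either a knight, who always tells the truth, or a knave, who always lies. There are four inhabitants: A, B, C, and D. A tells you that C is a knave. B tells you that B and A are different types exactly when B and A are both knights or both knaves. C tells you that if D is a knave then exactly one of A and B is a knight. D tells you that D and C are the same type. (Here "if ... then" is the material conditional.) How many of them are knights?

The unique consistent assignment is A=knave, B=knave, C=knight, D=knight.
That has 2 knights.

2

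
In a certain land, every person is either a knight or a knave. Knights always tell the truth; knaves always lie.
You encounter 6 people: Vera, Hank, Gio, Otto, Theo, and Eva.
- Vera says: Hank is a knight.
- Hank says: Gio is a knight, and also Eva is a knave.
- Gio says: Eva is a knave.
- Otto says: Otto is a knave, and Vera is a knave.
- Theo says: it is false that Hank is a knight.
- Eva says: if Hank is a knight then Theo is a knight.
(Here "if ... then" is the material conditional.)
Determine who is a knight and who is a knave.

Vera is a knight, and the claim "Hank is a knight" is indeed true.
Hank (knight): "Gio is a knight, and also Eva is a knave" — true. ✓
Gio is a knight; "Eva is a knave" is true, as required.
Since Otto is a knave, "Otto is a knave, and Vera is a knave" needs to be False, which holds.
Theo is a knave; "it is false that Hank is a knight" is False, as required.
Eva is a knave, so "if Hank is a knight then Theo is a knight" must be False — and it is.

Vera is a knight, Hank is a knight, Gio is a knight, Otto is a knave, Theo is a knave, and Eva is a knave.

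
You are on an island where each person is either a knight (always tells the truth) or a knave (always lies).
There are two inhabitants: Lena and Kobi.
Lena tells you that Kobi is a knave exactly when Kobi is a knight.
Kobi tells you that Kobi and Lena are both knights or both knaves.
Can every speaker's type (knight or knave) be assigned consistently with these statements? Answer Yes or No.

No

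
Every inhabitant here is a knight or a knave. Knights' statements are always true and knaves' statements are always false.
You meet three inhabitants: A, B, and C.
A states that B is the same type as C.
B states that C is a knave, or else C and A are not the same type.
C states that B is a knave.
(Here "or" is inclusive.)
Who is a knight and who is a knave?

A is a knave, B is a knight, and C is a knave.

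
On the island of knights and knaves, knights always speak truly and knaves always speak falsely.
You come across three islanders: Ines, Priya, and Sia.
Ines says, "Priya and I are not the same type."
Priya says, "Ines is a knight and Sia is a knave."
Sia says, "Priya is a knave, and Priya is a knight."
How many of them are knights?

The unique consistent assignment is Ines=knave, Priya=knave, Sia=knave.
That has 0 knights.

0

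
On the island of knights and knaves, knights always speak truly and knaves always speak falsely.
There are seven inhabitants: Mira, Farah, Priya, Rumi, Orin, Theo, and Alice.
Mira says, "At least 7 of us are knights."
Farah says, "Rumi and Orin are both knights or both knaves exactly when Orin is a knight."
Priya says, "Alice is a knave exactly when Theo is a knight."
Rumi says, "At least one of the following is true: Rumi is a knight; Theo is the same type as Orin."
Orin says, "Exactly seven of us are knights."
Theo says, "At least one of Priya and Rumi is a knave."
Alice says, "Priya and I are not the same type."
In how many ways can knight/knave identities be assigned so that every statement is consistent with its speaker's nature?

2

Consistent assignments:
  Mira=knave, Farah=knight, Priya=knave, Rumi=knight, Orin=knave, Theo=knight, Alice=knight
  Mira=knave, Farah=knave, Priya=knave, Rumi=knave, Orin=knave, Theo=knight, Alice=knight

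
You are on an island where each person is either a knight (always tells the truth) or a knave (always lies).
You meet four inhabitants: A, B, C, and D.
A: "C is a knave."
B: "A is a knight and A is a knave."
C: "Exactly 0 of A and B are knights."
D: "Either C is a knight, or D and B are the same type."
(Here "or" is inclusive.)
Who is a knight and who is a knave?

A is a knave, B is a knave, C is a knight, and D is a knight.

As a knave, A's statement "C is a knave" should be false; it is.
B (knave): "A is a knight and A is a knave" — false. ✓
C is a knight; "exactly 0 of A and B are knights" is True, as required.
D (knight): "either C is a knight, or D and B are the same type" — True. ✓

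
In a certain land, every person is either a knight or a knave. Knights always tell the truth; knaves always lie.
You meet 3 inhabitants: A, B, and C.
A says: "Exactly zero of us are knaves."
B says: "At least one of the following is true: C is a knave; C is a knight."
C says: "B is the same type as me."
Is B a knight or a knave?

Consistent assignments: {A=knight, B=knight, C=knight}; {A=knave, B=knight, C=knight}; {A=knave, B=knight, C=knave}
In every consistent assignment, B is a knight.

B is a knight.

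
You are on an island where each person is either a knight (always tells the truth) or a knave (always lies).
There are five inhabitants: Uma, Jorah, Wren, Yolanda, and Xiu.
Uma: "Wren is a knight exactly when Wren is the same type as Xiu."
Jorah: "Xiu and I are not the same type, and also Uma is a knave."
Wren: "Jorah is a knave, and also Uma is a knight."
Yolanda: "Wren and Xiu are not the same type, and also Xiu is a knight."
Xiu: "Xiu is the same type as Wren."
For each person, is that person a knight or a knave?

Suppose Uma is a knave. Then Uma's statement "Wren is a knight exactly when Wren is the same type as Xiu" would have to be false. Checking the 16 ways to assign the others, none is consistent with every speaker.
(For instance, with Jorah=knave, Wren=knight, Yolanda=knave, Xiu=knight, Uma's claim "Wren is a knight exactly when Wren is the same type as Xiu" comes out true where it would need to be false.)
So Uma must be a knight, making "Wren is a knight exactly when Wren is the same type as Xiu" true. Taking Uma=knight, Jorah=knave, Wren=knight, Yolanda=knave, Xiu=knight, each remaining statement checks out:
  Jorah (knave): "Xiu and I are not the same type, and also Uma is a knave" — false. ✓
  Wren (knight): "Jorah is a knave, and also Uma is a knight" — true. ✓
  Yolanda (knave): "Wren and Xiu are not the same type, and also Xiu is a knight" — false. ✓
  Xiu (knight): "Xiu is the same type as Wren" — true. ✓
This is the unique consistent assignment.

Uma is a knight, Jorah is a knave, Wren is a knight, Yolanda is a knave, and Xiu is a knight.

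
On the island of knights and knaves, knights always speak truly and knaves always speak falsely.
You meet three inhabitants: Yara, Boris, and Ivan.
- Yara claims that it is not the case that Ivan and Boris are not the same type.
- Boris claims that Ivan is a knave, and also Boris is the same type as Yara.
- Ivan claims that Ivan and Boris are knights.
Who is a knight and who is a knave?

Yara is a knight, Boris is a knave, and Ivan is a knave.

Yara is a knight; "it is not the case that Ivan and Boris are not the same type" is True, as required.
Since Boris is a knave, "Ivan is a knave, and also Boris is the same type as Yara" needs to be False, which holds.
Since Ivan is a knave, "Ivan and Boris are knights" needs to be False, which holds.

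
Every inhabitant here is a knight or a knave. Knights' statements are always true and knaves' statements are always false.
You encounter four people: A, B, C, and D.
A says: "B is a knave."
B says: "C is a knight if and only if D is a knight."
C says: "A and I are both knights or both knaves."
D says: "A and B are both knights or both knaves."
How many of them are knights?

2

The unique consistent assignment is A=knight, B=knave, C=knight, D=knave.
That has 2 knights.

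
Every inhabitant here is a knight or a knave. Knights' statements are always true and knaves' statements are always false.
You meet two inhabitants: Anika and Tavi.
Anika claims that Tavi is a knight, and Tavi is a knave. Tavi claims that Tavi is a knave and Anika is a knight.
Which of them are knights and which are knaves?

Anika (knave): "Tavi is a knight, and Tavi is a knave" — false. ✓
Tavi (knave): "Tavi is a knave and Anika is a knight" — false. ✓

Anika is a knave and Tavi is a knave.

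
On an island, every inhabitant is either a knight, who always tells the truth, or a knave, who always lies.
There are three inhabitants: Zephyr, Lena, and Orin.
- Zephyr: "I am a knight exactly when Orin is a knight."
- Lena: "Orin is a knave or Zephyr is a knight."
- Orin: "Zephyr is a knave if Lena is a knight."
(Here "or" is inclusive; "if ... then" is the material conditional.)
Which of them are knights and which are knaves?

Zephyr is a knave, Lena is a knave, and Orin is a knight.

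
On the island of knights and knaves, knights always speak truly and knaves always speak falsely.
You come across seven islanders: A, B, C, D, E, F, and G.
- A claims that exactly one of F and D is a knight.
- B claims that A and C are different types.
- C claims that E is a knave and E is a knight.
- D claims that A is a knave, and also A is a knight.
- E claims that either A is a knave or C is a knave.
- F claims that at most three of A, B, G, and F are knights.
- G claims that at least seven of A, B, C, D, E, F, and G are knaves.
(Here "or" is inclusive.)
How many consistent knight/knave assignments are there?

1

Consistent assignments:
  A=knight, B=knight, C=knave, D=knave, E=knight, F=knight, G=knave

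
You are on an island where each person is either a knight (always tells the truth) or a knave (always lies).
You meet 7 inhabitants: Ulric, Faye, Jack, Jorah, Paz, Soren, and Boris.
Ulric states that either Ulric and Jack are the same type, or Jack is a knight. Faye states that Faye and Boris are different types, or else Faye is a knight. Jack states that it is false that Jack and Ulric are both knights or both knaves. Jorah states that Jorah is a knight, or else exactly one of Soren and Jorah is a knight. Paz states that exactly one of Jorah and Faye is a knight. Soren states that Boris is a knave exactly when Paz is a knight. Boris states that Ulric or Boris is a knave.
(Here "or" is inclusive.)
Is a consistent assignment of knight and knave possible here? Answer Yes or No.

No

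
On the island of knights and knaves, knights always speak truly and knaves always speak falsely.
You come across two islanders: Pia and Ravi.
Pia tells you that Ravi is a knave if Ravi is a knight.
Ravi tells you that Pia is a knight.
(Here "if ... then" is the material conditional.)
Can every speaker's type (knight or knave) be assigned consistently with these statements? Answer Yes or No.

Checking all 4 assignments, each has at least one speaker whose statement's truth value contradicts their type.

No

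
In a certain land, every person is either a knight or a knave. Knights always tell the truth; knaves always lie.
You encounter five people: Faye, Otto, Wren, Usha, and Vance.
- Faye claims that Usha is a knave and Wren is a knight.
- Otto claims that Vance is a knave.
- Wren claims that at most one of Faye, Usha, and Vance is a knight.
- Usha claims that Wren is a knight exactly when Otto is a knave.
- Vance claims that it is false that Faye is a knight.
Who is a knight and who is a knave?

Since Faye is a knight, "Usha is a knave and Wren is a knight" needs to be True, which holds.
Otto is a knight, so "Vance is a knave" must be True — and it is.
Wren is a knight; "at most one of Faye, Usha, and Vance is a knight" is True, as required.
Usha is a knave; "Wren is a knight exactly when Otto is a knave" is False, as required.
Since Vance is a knave, "it is false that Faye is a knight" needs to be False, which holds.

Faye is a knight, Otto is a knight, Wren is a knight, Usha is a knave, and Vance is a knave.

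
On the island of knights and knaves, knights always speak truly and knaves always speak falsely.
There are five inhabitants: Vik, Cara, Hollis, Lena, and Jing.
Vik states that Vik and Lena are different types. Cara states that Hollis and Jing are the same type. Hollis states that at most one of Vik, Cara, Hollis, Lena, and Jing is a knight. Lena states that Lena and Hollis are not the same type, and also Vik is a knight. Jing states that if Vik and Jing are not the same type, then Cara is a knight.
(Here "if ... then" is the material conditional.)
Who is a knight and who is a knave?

Knights: Vik and Jing. Knaves: Cara, Hollis, and Lena.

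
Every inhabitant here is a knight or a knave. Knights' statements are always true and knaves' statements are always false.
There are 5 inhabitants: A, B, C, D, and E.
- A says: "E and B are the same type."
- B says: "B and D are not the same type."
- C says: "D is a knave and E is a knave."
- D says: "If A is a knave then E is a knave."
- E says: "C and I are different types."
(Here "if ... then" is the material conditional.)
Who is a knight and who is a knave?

Knights: E. Knaves: A, B, C, and D.

Suppose A is a knight. Then A's statement "E and B are the same type" would have to be true. Checking the 16 ways to assign the others, none is consistent with every speaker.
(For instance, with B=knave, C=knave, D=knave, E=knight, A's claim "E and B are the same type" comes out false where it would need to be true.)
So A must be a knave, making "E and B are the same type" false. Taking A=knave, B=knave, C=knave, D=knave, E=knight, each remaining statement checks out:
  B (knave): "B and D are not the same type" — false. ✓
  C (knave): "D is a knave and E is a knave" — false. ✓
  D (knave): "if A is a knave then E is a knave" — false. ✓
  E (knight): "C and I are different types" — true. ✓
This is the unique consistent assignment.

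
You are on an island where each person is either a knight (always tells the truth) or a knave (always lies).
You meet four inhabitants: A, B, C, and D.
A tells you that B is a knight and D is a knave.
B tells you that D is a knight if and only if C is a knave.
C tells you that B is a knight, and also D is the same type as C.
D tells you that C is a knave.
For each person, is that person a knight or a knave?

A is a knave, B is a knight, C is a knave, and D is a knight.

A is a knave, so "B is a knight and D is a knave" must be false — and it is.
As a knight, B's statement "D is a knight if and only if C is a knave" should be True; it is.
Since C is a knave, "B is a knight, and also D is the same type as C" needs to be false, which holds.
D is a knight, and the claim "C is a knave" is indeed True.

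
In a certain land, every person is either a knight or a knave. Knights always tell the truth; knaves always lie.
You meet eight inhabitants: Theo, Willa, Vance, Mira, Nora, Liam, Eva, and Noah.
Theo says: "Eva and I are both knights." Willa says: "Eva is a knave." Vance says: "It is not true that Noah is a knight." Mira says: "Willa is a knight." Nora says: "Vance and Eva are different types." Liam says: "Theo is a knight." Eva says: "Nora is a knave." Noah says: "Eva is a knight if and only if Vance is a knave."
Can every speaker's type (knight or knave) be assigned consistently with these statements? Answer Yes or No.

Yes

One consistent assignment: Theo=knight, Willa=knave, Vance=knight, Mira=knave, Nora=knave, Liam=knight, Eva=knight, Noah=knave.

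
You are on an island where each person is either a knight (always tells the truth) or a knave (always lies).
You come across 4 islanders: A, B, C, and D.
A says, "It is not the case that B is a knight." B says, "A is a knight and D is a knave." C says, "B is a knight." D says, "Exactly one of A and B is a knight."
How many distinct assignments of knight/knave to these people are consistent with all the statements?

Consistent assignments:
  A=knight, B=knave, C=knave, D=knight

1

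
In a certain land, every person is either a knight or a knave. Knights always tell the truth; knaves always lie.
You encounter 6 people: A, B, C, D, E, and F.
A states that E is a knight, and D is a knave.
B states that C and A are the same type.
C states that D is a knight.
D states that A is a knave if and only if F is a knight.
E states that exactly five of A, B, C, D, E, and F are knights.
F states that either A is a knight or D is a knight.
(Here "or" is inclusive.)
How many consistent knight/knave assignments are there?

2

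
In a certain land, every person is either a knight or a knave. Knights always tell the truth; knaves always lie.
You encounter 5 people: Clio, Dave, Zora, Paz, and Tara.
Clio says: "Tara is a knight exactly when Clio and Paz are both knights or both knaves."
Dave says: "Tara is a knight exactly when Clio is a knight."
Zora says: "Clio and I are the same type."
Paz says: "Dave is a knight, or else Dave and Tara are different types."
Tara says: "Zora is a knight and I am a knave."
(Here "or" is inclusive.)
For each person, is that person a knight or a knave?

Clio is a knight, Dave is a knave, Zora is a knave, Paz is a knave, and Tara is a knave.

Suppose Clio is a knave. Then Clio's statement "Tara is a knight exactly when Clio and Paz are both knights or both knaves" would have to be false. Checking the 16 ways to assign the others, none is consistent with every speaker.
(For instance, with Dave=knave, Zora=knave, Paz=knave, Tara=knave, Dave's claim "Tara is a knight exactly when Clio is a knight" comes out true where it would need to be false.)
So Clio must be a knight, making "Tara is a knight exactly when Clio and Paz are both knights or both knaves" true. Taking Clio=knight, Dave=knave, Zora=knave, Paz=knave, Tara=knave, each remaining statement checks out:
  Dave (knave): "Tara is a knight exactly when Clio is a knight" — false. ✓
  Zora (knave): "Clio and I are the same type" — false. ✓
  Paz (knave): "Dave is a knight, or else Dave and Tara are different types" — false. ✓
  Tara (knave): "Zora is a knight and I am a knave" — false. ✓
This is the unique consistent assignment.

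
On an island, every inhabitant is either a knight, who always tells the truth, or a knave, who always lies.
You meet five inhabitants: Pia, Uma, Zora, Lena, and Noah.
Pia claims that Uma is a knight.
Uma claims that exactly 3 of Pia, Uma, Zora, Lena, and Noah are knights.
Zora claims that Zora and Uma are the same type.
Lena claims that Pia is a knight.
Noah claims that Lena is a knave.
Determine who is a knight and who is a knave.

As a knight, Pia's statement "Uma is a knight" should be true; it is.
Uma is a knight; "exactly 3 of Pia, Uma, Zora, Lena, and Noah are knights" is true, as required.
Since Zora is a knave, "Zora and Uma are the same type" needs to be false, which holds.
As a knight, Lena's statement "Pia is a knight" should be true; it is.
As a knave, Noah's statement "Lena is a knave" should be false; it is.

Pia is a knight, Uma is a knight, Zora is a knave, Lena is a knight, and Noah is a knave.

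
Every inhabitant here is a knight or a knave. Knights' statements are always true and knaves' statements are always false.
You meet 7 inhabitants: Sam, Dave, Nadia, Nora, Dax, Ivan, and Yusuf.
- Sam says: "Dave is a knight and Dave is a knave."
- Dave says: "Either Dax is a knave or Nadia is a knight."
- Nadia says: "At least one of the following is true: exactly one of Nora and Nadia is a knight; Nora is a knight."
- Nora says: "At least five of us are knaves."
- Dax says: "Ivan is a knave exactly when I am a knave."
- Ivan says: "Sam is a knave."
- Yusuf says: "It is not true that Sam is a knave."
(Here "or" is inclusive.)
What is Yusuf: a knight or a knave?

Yusuf is a knave.

Consistent assignments: {Sam=knave, Dave=knight, Nadia=knight, Nora=knave, Dax=knight, Ivan=knight, Yusuf=knave}; {Sam=knave, Dave=knight, Nadia=knight, Nora=knave, Dax=knave, Ivan=knight, Yusuf=knave}
In every consistent assignment, Yusuf is a knave.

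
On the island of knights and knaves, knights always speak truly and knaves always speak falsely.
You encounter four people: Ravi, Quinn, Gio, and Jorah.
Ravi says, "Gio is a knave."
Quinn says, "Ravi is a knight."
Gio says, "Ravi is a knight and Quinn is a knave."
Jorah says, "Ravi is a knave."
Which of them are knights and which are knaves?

Ravi is a knight, Quinn is a knight, Gio is a knave, and Jorah is a knave.

Ravi is a knight, and the claim "Gio is a knave" is indeed true.
Quinn is a knight; "Ravi is a knight" is true, as required.
Gio is a knave, so "Ravi is a knight and Quinn is a knave" must be false — and it is.
Jorah is a knave, so "Ravi is a knave" must be false — and it is.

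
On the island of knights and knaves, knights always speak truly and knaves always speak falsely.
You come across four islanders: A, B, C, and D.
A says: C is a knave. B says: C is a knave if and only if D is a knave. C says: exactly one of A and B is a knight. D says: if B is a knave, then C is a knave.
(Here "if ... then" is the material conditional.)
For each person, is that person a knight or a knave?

Since A is a knave, "C is a knave" needs to be false, which holds.
As a knight, B's statement "C is a knave if and only if D is a knave" should be true; it is.
As a knight, C's statement "exactly one of A and B is a knight" should be true; it is.
D is a knight, so "if B is a knave, then C is a knave" must be true — and it is.

A is a knave, B is a knight, C is a knight, and D is a knight.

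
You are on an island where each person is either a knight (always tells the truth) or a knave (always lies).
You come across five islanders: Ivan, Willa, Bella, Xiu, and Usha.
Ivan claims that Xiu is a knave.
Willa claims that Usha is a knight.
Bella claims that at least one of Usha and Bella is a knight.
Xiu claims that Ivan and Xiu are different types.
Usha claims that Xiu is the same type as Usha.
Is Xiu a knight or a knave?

Xiu is a knight.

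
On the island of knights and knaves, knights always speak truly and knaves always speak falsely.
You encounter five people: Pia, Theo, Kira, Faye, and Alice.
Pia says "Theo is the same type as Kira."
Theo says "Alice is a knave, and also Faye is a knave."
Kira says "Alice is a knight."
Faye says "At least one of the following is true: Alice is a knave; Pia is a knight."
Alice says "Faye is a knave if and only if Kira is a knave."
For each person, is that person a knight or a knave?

Suppose Pia is a knave. Then Pia's statement "Theo is the same type as Kira" would have to be false. Checking the 16 ways to assign the others, none is consistent with every speaker.
(For instance, with Theo=knave, Kira=knave, Faye=knight, Alice=knave, Pia's claim "Theo is the same type as Kira" comes out true where it would need to be false.)
So Pia must be a knight, making "Theo is the same type as Kira" true. Taking Pia=knight, Theo=knave, Kira=knave, Faye=knight, Alice=knave, each remaining statement checks out:
  Theo (knave): "Alice is a knave, and also Faye is a knave" — false. ✓
  Kira (knave): "Alice is a knight" — false. ✓
  Faye (knight): "at least one of the following is true: Alice is a knave; Pia is a knight" — true. ✓
  Alice (knave): "Faye is a knave if and only if Kira is a knave" — false. ✓
This is the unique consistent assignment.

Pia is a knight, Theo is a knave, Kira is a knave, Faye is a knight, and Alice is a knave.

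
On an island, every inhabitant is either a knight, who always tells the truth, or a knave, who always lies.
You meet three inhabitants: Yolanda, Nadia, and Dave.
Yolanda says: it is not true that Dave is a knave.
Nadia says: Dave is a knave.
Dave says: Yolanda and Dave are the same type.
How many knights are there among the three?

The unique consistent assignment is Yolanda=knight, Nadia=knave, Dave=knight.
That has 2 knights.

2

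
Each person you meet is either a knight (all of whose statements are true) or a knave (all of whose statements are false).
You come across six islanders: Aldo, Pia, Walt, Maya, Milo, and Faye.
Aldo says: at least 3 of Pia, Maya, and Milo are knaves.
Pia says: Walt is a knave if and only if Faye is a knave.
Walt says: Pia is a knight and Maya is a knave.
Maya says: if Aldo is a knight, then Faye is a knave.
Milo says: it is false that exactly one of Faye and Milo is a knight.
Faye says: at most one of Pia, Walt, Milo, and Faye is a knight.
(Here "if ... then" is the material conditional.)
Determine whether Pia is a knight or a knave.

Pia is a knave.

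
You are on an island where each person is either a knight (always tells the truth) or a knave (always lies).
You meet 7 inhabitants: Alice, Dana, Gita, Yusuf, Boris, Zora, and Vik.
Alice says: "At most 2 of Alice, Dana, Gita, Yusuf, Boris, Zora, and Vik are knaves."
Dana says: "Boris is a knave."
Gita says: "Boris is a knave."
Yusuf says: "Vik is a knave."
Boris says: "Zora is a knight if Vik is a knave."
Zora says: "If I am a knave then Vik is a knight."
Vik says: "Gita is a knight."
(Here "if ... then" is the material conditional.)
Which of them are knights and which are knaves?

Alice is a knave, Dana is a knave, Gita is a knave, Yusuf is a knight, Boris is a knight, Zora is a knight, and Vik is a knave.

As a knave, Alice's statement "at most 2 of Alice, Dana, Gita, Yusuf, Boris, Zora, and Vik are knaves" should be false; it is.
Dana is a knave, and the claim "Boris is a knave" is indeed false.
Gita is a knave, so "Boris is a knave" must be false — and it is.
As a knight, Yusuf's statement "Vik is a knave" should be true; it is.
Boris is a knight; "Zora is a knight if Vik is a knave" is true, as required.
Since Zora is a knight, "if I am a knave then Vik is a knight" needs to be true, which holds.
Vik is a knave, so "Gita is a knight" must be false — and it is.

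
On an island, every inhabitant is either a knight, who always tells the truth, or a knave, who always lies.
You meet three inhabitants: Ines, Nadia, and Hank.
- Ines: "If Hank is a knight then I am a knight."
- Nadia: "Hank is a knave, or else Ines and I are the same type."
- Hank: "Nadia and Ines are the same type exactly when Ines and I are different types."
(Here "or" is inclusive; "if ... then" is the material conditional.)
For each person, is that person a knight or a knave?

Ines is a knight, Nadia is a knave, and Hank is a knight.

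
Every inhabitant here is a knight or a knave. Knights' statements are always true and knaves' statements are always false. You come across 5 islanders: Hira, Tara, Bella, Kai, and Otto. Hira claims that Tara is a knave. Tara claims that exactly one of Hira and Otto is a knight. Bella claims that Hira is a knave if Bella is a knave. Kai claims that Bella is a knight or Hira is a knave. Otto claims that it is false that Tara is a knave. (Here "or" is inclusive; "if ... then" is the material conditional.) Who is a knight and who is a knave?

Hira is a knave, Tara is a knight, Bella is a knight, Kai is a knight, and Otto is a knight.

Suppose Hira is a knight. Then Hira's statement "Tara is a knave" would have to be true. Checking the 16 ways to assign the others, none is consistent with every speaker.
(For instance, with Tara=knight, Bella=knight, Kai=knight, Otto=knight, Hira's claim "Tara is a knave" comes out false where it would need to be true.)
So Hira must be a knave, making "Tara is a knave" false. Taking Hira=knave, Tara=knight, Bella=knight, Kai=knight, Otto=knight, each remaining statement checks out:
  Tara (knight): "exactly one of Hira and Otto is a knight" — true. ✓
  Bella (knight): "Hira is a knave if Bella is a knave" — true. ✓
  Kai (knight): "Bella is a knight or Hira is a knave" — true. ✓
  Otto (knight): "it is false that Tara is a knave" — true. ✓
This is the unique consistent assignment.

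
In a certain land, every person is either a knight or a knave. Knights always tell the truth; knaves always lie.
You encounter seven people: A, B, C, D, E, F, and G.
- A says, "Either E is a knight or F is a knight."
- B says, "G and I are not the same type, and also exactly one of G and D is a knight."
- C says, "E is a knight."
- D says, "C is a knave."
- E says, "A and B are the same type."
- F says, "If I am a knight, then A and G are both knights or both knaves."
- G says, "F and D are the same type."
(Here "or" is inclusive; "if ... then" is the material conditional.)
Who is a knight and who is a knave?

A is a knight, B is a knave, C is a knave, D is a knight, E is a knave, F is a knight, and G is a knight.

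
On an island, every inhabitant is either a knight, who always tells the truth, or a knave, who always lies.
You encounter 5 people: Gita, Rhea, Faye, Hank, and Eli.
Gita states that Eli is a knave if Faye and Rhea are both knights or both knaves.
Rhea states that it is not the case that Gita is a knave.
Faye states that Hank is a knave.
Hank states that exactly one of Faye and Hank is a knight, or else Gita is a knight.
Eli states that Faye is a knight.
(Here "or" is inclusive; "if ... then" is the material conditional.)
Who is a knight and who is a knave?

Gita is a knight, and the claim "Eli is a knave if Faye and Rhea are both knights or both knaves" is indeed True.
Rhea (knight): "it is not the case that Gita is a knave" — True. ✓
As a knave, Faye's statement "Hank is a knave" should be False; it is.
Hank is a knight, and the claim "exactly one of Faye and Hank is a knight, or else Gita is a knight" is indeed True.
Eli (knave): "Faye is a knight" — False. ✓

Knights: Gita, Rhea, and Hank. Knaves: Faye and Eli.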